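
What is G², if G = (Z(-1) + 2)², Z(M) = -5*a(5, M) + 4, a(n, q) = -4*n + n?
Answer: 43046721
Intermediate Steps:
a(n, q) = -3*n
Z(M) = 79 (Z(M) = -(-15)*5 + 4 = -5*(-15) + 4 = 75 + 4 = 79)
G = 6561 (G = (79 + 2)² = 81² = 6561)
G² = 6561² = 43046721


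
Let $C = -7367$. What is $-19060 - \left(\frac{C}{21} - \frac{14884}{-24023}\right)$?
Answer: $- \frac{9438781103}{504483} \approx -18710.0$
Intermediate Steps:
$-19060 - \left(\frac{C}{21} - \frac{14884}{-24023}\right) = -19060 - \left(- \frac{7367}{21} - \frac{14884}{-24023}\right) = -19060 - \left(\left(-7367\right) \frac{1}{21} - - \frac{14884}{24023}\right) = -19060 - \left(- \frac{7367}{21} + \frac{14884}{24023}\right) = -19060 - - \frac{176664877}{504483} = -19060 + \frac{176664877}{504483} = - \frac{9438781103}{504483}$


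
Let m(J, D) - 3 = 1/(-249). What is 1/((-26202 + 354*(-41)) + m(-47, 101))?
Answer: -249/10137538 ≈ -2.4562e-5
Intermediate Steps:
m(J, D) = 746/249 (m(J, D) = 3 + 1/(-249) = 3 - 1/249 = 746/249)
1/((-26202 + 354*(-41)) + m(-47, 101)) = 1/((-26202 + 354*(-41)) + 746/249) = 1/((-26202 - 14514) + 746/249) = 1/(-40716 + 746/249) = 1/(-10137538/249) = -249/10137538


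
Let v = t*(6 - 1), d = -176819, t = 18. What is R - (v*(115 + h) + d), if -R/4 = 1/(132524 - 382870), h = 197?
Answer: 18618106849/125173 ≈ 1.4874e+5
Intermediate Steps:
R = 2/125173 (R = -4/(132524 - 382870) = -4/(-250346) = -4*(-1/250346) = 2/125173 ≈ 1.5978e-5)
v = 90 (v = 18*(6 - 1) = 18*5 = 90)
R - (v*(115 + h) + d) = 2/125173 - (90*(115 + 197) - 176819) = 2/125173 - (90*312 - 176819) = 2/125173 - (28080 - 176819) = 2/125173 - 1*(-148739) = 2/125173 + 148739 = 18618106849/125173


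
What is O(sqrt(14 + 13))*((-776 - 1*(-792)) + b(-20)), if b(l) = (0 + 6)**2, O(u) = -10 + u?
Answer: -520 + 156*sqrt(3) ≈ -249.80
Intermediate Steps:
b(l) = 36 (b(l) = 6**2 = 36)
O(sqrt(14 + 13))*((-776 - 1*(-792)) + b(-20)) = (-10 + sqrt(14 + 13))*((-776 - 1*(-792)) + 36) = (-10 + sqrt(27))*((-776 + 792) + 36) = (-10 + 3*sqrt(3))*(16 + 36) = (-10 + 3*sqrt(3))*52 = -520 + 156*sqrt(3)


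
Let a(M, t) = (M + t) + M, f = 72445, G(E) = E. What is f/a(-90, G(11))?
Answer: -72445/169 ≈ -428.67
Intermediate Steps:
a(M, t) = t + 2*M
f/a(-90, G(11)) = 72445/(11 + 2*(-90)) = 72445/(11 - 180) = 72445/(-169) = 72445*(-1/169) = -72445/169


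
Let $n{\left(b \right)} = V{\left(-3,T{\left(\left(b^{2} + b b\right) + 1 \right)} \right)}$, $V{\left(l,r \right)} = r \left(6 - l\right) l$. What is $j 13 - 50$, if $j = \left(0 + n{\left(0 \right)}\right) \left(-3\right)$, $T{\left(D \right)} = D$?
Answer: $1003$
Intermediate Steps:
$V{\left(l,r \right)} = l r \left(6 - l\right)$
$n{\left(b \right)} = -27 - 54 b^{2}$ ($n{\left(b \right)} = - 3 \left(\left(b^{2} + b b\right) + 1\right) \left(6 - -3\right) = - 3 \left(\left(b^{2} + b^{2}\right) + 1\right) \left(6 + 3\right) = \left(-3\right) \left(2 b^{2} + 1\right) 9 = \left(-3\right) \left(1 + 2 b^{2}\right) 9 = -27 - 54 b^{2}$)
$j = 81$ ($j = \left(0 - \left(27 + 54 \cdot 0^{2}\right)\right) \left(-3\right) = \left(0 - 27\right) \left(-3\right) = \left(-27\right) \left(-3\right) = 81$)
$j 13 - 50 = 81 \cdot 13 - 50 = 1053 - 50 = 1003$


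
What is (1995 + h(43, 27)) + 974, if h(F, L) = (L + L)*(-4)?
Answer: 2753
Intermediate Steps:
h(F, L) = -8*L (h(F, L) = (2*L)*(-4) = -8*L)
(1995 + h(43, 27)) + 974 = (1995 - 8*27) + 974 = (1995 - 216) + 974 = 1779 + 974 = 2753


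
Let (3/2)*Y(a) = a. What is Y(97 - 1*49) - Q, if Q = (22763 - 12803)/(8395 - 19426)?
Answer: 120984/3677 ≈ 32.903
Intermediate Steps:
Q = -3320/3677 (Q = 9960/(-11031) = 9960*(-1/11031) = -3320/3677 ≈ -0.90291)
Y(a) = 2*a/3
Y(97 - 1*49) - Q = 2*(97 - 1*49)/3 - 1*(-3320/3677) = 2*(97 - 49)/3 + 3320/3677 = (⅔)*48 + 3320/3677 = 32 + 3320/3677 = 120984/3677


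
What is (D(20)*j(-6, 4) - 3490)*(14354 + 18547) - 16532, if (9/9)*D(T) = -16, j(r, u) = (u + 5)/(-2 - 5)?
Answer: -799149410/7 ≈ -1.1416e+8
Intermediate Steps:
j(r, u) = -5/7 - u/7 (j(r, u) = (5 + u)/(-7) = (5 + u)*(-⅐) = -5/7 - u/7)
D(T) = -16
(D(20)*j(-6, 4) - 3490)*(14354 + 18547) - 16532 = (-16*(-5/7 - ⅐*4) - 3490)*(14354 + 18547) - 16532 = (-16*(-5/7 - 4/7) - 3490)*32901 - 16532 = (-16*(-9/7) - 3490)*32901 - 16532 = (144/7 - 3490)*32901 - 16532 = -24286/7*32901 - 16532 = -799033686/7 - 16532 = -799149410/7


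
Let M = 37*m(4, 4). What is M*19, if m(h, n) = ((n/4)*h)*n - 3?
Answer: 9139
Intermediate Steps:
m(h, n) = -3 + h*n**2/4 (m(h, n) = ((n*(1/4))*h)*n - 3 = ((n/4)*h)*n - 3 = (h*n/4)*n - 3 = h*n**2/4 - 3 = -3 + h*n**2/4)
M = 481 (M = 37*(-3 + (1/4)*4*4**2) = 37*(-3 + (1/4)*4*16) = 37*(-3 + 16) = 37*13 = 481)
M*19 = 481*19 = 9139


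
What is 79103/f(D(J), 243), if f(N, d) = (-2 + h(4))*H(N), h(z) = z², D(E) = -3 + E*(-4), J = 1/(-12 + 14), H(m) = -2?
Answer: -79103/28 ≈ -2825.1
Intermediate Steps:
J = ½ (J = 1/2 = ½ ≈ 0.50000)
D(E) = -3 - 4*E
f(N, d) = -28 (f(N, d) = (-2 + 4²)*(-2) = (-2 + 16)*(-2) = 14*(-2) = -28)
79103/f(D(J), 243) = 79103/(-28) = 79103*(-1/28) = -79103/28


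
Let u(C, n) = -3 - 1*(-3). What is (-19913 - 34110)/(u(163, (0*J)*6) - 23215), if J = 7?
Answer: 54023/23215 ≈ 2.3271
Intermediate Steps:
u(C, n) = 0 (u(C, n) = -3 + 3 = 0)
(-19913 - 34110)/(u(163, (0*J)*6) - 23215) = (-19913 - 34110)/(0 - 23215) = -54023/(-23215) = -54023*(-1/23215) = 54023/23215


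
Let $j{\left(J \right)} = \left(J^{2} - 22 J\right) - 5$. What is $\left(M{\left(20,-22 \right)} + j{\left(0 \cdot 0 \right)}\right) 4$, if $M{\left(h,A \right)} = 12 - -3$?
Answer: $40$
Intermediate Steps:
$M{\left(h,A \right)} = 15$ ($M{\left(h,A \right)} = 12 + 3 = 15$)
$j{\left(J \right)} = -5 + J^{2} - 22 J$
$\left(M{\left(20,-22 \right)} + j{\left(0 \cdot 0 \right)}\right) 4 = \left(15 - \left(5 + 0 + 22 \cdot 0 \cdot 0\right)\right) 4 = \left(15 - \left(5 - 0^{2}\right)\right) 4 = \left(15 + \left(-5 + 0 + 0\right)\right) 4 = \left(15 - 5\right) 4 = 10 \cdot 4 = 40$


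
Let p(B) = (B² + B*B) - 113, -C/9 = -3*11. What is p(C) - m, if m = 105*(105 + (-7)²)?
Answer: 160135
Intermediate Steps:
C = 297 (C = -(-27)*11 = -9*(-33) = 297)
m = 16170 (m = 105*(105 + 49) = 105*154 = 16170)
p(B) = -113 + 2*B² (p(B) = (B² + B²) - 113 = 2*B² - 113 = -113 + 2*B²)
p(C) - m = (-113 + 2*297²) - 1*16170 = (-113 + 2*88209) - 16170 = (-113 + 176418) - 16170 = 176305 - 16170 = 160135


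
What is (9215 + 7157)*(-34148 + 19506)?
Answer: -239718824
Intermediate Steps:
(9215 + 7157)*(-34148 + 19506) = 16372*(-14642) = -239718824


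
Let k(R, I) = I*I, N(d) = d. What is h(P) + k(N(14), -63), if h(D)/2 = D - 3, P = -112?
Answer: 3739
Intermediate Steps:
h(D) = -6 + 2*D (h(D) = 2*(D - 3) = 2*(-3 + D) = -6 + 2*D)
k(R, I) = I²
h(P) + k(N(14), -63) = (-6 + 2*(-112)) + (-63)² = (-6 - 224) + 3969 = -230 + 3969 = 3739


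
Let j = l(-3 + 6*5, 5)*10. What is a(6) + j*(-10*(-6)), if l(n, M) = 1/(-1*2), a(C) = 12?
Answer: -288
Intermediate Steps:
l(n, M) = -1/2 (l(n, M) = 1/(-2) = -1/2)
j = -5 (j = -1/2*10 = -5)
a(6) + j*(-10*(-6)) = 12 - (-50)*(-6) = 12 - 5*60 = 12 - 300 = -288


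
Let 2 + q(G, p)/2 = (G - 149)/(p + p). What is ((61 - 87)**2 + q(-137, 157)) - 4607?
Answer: -618081/157 ≈ -3936.8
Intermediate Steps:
q(G, p) = -4 + (-149 + G)/p (q(G, p) = -4 + 2*((G - 149)/(p + p)) = -4 + 2*((-149 + G)/((2*p))) = -4 + 2*((-149 + G)*(1/(2*p))) = -4 + 2*((-149 + G)/(2*p)) = -4 + (-149 + G)/p)
((61 - 87)**2 + q(-137, 157)) - 4607 = ((61 - 87)**2 + (-149 - 137 - 4*157)/157) - 4607 = ((-26)**2 + (-149 - 137 - 628)/157) - 4607 = (676 + (1/157)*(-914)) - 4607 = (676 - 914/157) - 4607 = 105218/157 - 4607 = -618081/157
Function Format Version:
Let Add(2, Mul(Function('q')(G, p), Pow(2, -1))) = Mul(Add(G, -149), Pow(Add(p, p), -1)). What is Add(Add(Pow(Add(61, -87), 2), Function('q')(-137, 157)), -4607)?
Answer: Rational(-618081, 157) ≈ -3936.8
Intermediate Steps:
Function('q')(G, p) = Add(-4, Mul(Pow(p, -1), Add(-149, G))) (Function('q')(G, p) = Add(-4, Mul(2, Mul(Add(G, -149), Pow(Add(p, p), -1)))) = Add(-4, Mul(2, Mul(Add(-149, G), Pow(Mul(2, p), -1)))) = Add(-4, Mul(2, Mul(Add(-149, G), Mul(Rational(1, 2), Pow(p, -1))))) = Add(-4, Mul(2, Mul(Rational(1, 2), Pow(p, -1), Add(-149, G)))) = Add(-4, Mul(Pow(p, -1), Add(-149, G))))
Add(Add(Pow(Add(61, -87), 2), Function('q')(-137, 157)), -4607) = Add(Add(Pow(Add(61, -87), 2), Mul(Pow(157, -1), Add(-149, -137, Mul(-4, 157)))), -4607) = Add(Add(Pow(-26, 2), Mul(Rational(1, 157), Add(-149, -137, -628))), -4607) = Add(Add(676, Mul(Rational(1, 157), -914)), -4607) = Add(Add(676, Rational(-914, 157)), -4607) = Add(Rational(105218, 157), -4607) = Rational(-618081, 157)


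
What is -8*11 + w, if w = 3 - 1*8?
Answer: -93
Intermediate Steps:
w = -5 (w = 3 - 8 = -5)
-8*11 + w = -8*11 - 5 = -88 - 5 = -93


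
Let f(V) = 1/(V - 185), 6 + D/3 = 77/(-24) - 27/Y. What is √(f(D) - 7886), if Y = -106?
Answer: I*√785606637062/9981 ≈ 88.803*I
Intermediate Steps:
D = -11389/424 (D = -18 + 3*(77/(-24) - 27/(-106)) = -18 + 3*(77*(-1/24) - 27*(-1/106)) = -18 + 3*(-77/24 + 27/106) = -18 + 3*(-3757/1272) = -18 - 3757/424 = -11389/424 ≈ -26.861)
f(V) = 1/(-185 + V)
√(f(D) - 7886) = √(1/(-185 - 11389/424) - 7886) = √(1/(-89829/424) - 7886) = √(-424/89829 - 7886) = √(-708391918/89829) = I*√785606637062/9981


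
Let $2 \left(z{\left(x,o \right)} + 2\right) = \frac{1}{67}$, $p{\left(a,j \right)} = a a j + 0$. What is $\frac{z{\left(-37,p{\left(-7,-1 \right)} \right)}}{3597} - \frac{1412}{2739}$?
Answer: $- \frac{20645833}{40005834} \approx -0.51607$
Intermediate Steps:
$p{\left(a,j \right)} = j a^{2}$ ($p{\left(a,j \right)} = a^{2} j + 0 = j a^{2} + 0 = j a^{2}$)
$z{\left(x,o \right)} = - \frac{267}{134}$ ($z{\left(x,o \right)} = -2 + \frac{1}{2 \cdot 67} = -2 + \frac{1}{2} \cdot \frac{1}{67} = -2 + \frac{1}{134} = - \frac{267}{134}$)
$\frac{z{\left(-37,p{\left(-7,-1 \right)} \right)}}{3597} - \frac{1412}{2739} = - \frac{267}{134 \cdot 3597} - \frac{1412}{2739} = \left(- \frac{267}{134}\right) \frac{1}{3597} - \frac{1412}{2739} = - \frac{89}{160666} - \frac{1412}{2739} = - \frac{20645833}{40005834}$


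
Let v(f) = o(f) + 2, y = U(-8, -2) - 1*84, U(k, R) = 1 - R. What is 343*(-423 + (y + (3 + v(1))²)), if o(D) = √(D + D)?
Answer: -163611 + 3430*√2 ≈ -1.5876e+5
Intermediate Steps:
o(D) = √2*√D (o(D) = √(2*D) = √2*√D)
y = -81 (y = (1 - 1*(-2)) - 1*84 = (1 + 2) - 84 = 3 - 84 = -81)
v(f) = 2 + √2*√f (v(f) = √2*√f + 2 = 2 + √2*√f)
343*(-423 + (y + (3 + v(1))²)) = 343*(-423 + (-81 + (3 + (2 + √2*√1))²)) = 343*(-423 + (-81 + (3 + (2 + √2*1))²)) = 343*(-423 + (-81 + (3 + (2 + √2))²)) = 343*(-423 + (-81 + (5 + √2)²)) = 343*(-504 + (5 + √2)²) = -172872 + 343*(5 + √2)²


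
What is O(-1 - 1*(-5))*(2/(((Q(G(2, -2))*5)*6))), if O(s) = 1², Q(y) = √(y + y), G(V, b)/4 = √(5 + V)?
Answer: √2*7^(¾)/420 ≈ 0.014491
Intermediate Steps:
G(V, b) = 4*√(5 + V)
Q(y) = √2*√y (Q(y) = √(2*y) = √2*√y)
O(s) = 1
O(-1 - 1*(-5))*(2/(((Q(G(2, -2))*5)*6))) = 1*(2/((((√2*√(4*√(5 + 2)))*5)*6))) = 1*(2/((((√2*√(4*√7))*5)*6))) = 1*(2/((((√2*(2*7^(¼)))*5)*6))) = 1*(2/((((2*√2*7^(¼))*5)*6))) = 1*(2/(((10*√2*7^(¼))*6))) = 1*(2/((60*√2*7^(¼)))) = 1*(2*(√2*7^(¾)/840)) = 1*(√2*7^(¾)/420) = √2*7^(¾)/420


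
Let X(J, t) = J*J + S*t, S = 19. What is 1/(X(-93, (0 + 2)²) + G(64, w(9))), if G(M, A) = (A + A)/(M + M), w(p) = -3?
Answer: 64/558397 ≈ 0.00011461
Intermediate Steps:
G(M, A) = A/M (G(M, A) = (2*A)/((2*M)) = (2*A)*(1/(2*M)) = A/M)
X(J, t) = J² + 19*t (X(J, t) = J*J + 19*t = J² + 19*t)
1/(X(-93, (0 + 2)²) + G(64, w(9))) = 1/(((-93)² + 19*(0 + 2)²) - 3/64) = 1/((8649 + 19*2²) - 3*1/64) = 1/((8649 + 19*4) - 3/64) = 1/((8649 + 76) - 3/64) = 1/(8725 - 3/64) = 1/(558397/64) = 64/558397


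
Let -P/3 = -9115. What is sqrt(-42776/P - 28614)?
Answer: I*sqrt(21397260311070)/27345 ≈ 169.16*I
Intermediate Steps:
P = 27345 (P = -3*(-9115) = 27345)
sqrt(-42776/P - 28614) = sqrt(-42776/27345 - 28614) = sqrt(-782492606/27345) = I*sqrt(21397260311070)/27345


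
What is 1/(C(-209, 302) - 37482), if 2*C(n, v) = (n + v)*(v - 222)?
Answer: -1/33762 ≈ -2.9619e-5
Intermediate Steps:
C(n, v) = (-222 + v)*(n + v)/2 (C(n, v) = ((n + v)*(v - 222))/2 = ((n + v)*(-222 + v))/2 = ((-222 + v)*(n + v))/2 = (-222 + v)*(n + v)/2)
1/(C(-209, 302) - 37482) = 1/(((1/2)*302**2 - 111*(-209) - 111*302 + (1/2)*(-209)*302) - 37482) = 1/(((1/2)*91204 + 23199 - 33522 - 31559) - 37482) = 1/((45602 + 23199 - 33522 - 31559) - 37482) = 1/(3720 - 37482) = 1/(-33762) = -1/33762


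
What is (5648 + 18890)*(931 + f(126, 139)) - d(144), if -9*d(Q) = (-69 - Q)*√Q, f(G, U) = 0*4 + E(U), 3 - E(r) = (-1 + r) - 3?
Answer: 19605578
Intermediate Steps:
E(r) = 7 - r (E(r) = 3 - ((-1 + r) - 3) = 3 - (-4 + r) = 3 + (4 - r) = 7 - r)
f(G, U) = 7 - U (f(G, U) = 0*4 + (7 - U) = 0 + (7 - U) = 7 - U)
d(Q) = -√Q*(-69 - Q)/9 (d(Q) = -(-69 - Q)*√Q/9 = -√Q*(-69 - Q)/9)
(5648 + 18890)*(931 + f(126, 139)) - d(144) = (5648 + 18890)*(931 + (7 - 1*139)) - √144*(69 + 144)/9 = 24538*(931 + (7 - 139)) - 12*213/9 = 24538*(931 - 132) - 1*284 = 24538*799 - 284 = 19605862 - 284 = 19605578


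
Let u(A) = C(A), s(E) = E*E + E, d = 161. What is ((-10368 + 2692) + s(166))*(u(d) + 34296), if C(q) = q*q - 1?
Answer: 1207089936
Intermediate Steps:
s(E) = E + E² (s(E) = E² + E = E + E²)
C(q) = -1 + q² (C(q) = q² - 1 = -1 + q²)
u(A) = -1 + A²
((-10368 + 2692) + s(166))*(u(d) + 34296) = ((-10368 + 2692) + 166*(1 + 166))*((-1 + 161²) + 34296) = (-7676 + 166*167)*((-1 + 25921) + 34296) = (-7676 + 27722)*(25920 + 34296) = 20046*60216 = 1207089936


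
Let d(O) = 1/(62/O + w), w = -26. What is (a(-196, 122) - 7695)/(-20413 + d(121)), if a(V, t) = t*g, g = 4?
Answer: 22226388/62953813 ≈ 0.35306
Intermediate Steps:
a(V, t) = 4*t (a(V, t) = t*4 = 4*t)
d(O) = 1/(-26 + 62/O) (d(O) = 1/(62/O - 26) = 1/(-26 + 62/O))
(a(-196, 122) - 7695)/(-20413 + d(121)) = (4*122 - 7695)/(-20413 + (½)*121/(31 - 13*121)) = (488 - 7695)/(-20413 + (½)*121/(31 - 1573)) = -7207/(-20413 + (½)*121/(-1542)) = -7207/(-20413 + (½)*121*(-1/1542)) = -7207/(-20413 - 121/3084) = -7207/(-62953813/3084) = -7207*(-3084/62953813) = 22226388/62953813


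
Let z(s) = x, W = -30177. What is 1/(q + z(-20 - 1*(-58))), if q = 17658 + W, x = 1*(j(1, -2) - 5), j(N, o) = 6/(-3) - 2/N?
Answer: -1/12528 ≈ -7.9821e-5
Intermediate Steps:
j(N, o) = -2 - 2/N (j(N, o) = 6*(-⅓) - 2/N = -2 - 2/N)
x = -9 (x = 1*((-2 - 2/1) - 5) = 1*((-2 - 2*1) - 5) = 1*((-2 - 2) - 5) = 1*(-4 - 5) = 1*(-9) = -9)
z(s) = -9
q = -12519 (q = 17658 - 30177 = -12519)
1/(q + z(-20 - 1*(-58))) = 1/(-12519 - 9) = 1/(-12528) = -1/12528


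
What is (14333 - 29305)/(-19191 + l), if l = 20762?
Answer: -14972/1571 ≈ -9.5302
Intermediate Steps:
(14333 - 29305)/(-19191 + l) = (14333 - 29305)/(-19191 + 20762) = -14972/1571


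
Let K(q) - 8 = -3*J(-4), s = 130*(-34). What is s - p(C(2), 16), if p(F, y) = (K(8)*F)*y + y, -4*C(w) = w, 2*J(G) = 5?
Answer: -4432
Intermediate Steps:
J(G) = 5/2 (J(G) = (½)*5 = 5/2)
s = -4420
K(q) = ½ (K(q) = 8 - 3*5/2 = 8 - 15/2 = ½)
C(w) = -w/4
p(F, y) = y + F*y/2 (p(F, y) = (F/2)*y + y = F*y/2 + y = y + F*y/2)
s - p(C(2), 16) = -4420 - 16*(2 - ¼*2)/2 = -4420 - 16*(2 - ½)/2 = -4420 - 16*3/(2*2) = -4420 - 1*12 = -4420 - 12 = -4432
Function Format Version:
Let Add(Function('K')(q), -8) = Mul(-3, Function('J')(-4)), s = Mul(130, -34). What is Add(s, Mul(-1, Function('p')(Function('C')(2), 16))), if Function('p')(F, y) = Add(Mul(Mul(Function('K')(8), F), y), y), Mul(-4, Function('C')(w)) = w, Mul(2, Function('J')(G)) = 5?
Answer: -4432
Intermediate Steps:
Function('J')(G) = Rational(5, 2) (Function('J')(G) = Mul(Rational(1, 2), 5) = Rational(5, 2))
s = -4420
Function('K')(q) = Rational(1, 2) (Function('K')(q) = Add(8, Mul(-3, Rational(5, 2))) = Add(8, Rational(-15, 2)) = Rational(1, 2))
Function('C')(w) = Mul(Rational(-1, 4), w)
Function('p')(F, y) = Add(y, Mul(Rational(1, 2), F, y)) (Function('p')(F, y) = Add(Mul(Mul(Rational(1, 2), F), y), y) = Add(Mul(Rational(1, 2), F, y), y) = Add(y, Mul(Rational(1, 2), F, y)))
Add(s, Mul(-1, Function('p')(Function('C')(2), 16))) = Add(-4420, Mul(-1, Mul(Rational(1, 2), 16, Add(2, Mul(Rational(-1, 4), 2))))) = Add(-4420, Mul(-1, Mul(Rational(1, 2), 16, Add(2, Rational(-1, 2))))) = Add(-4420, Mul(-1, Mul(Rational(1, 2), 16, Rational(3, 2)))) = Add(-4420, Mul(-1, 12)) = Add(-4420, -12) = -4432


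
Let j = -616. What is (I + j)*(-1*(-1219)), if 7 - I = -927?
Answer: 387642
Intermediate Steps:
I = 934 (I = 7 - 1*(-927) = 7 + 927 = 934)
(I + j)*(-1*(-1219)) = (934 - 616)*(-1*(-1219)) = 318*1219 = 387642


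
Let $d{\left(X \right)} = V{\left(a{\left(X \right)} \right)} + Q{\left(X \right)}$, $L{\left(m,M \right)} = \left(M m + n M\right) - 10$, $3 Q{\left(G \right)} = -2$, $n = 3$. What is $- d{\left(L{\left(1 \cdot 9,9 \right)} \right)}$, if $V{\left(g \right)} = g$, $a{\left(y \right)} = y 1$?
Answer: $- \frac{292}{3} \approx -97.333$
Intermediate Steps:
$a{\left(y \right)} = y$
$Q{\left(G \right)} = - \frac{2}{3}$ ($Q{\left(G \right)} = \frac{1}{3} \left(-2\right) = - \frac{2}{3}$)
$L{\left(m,M \right)} = -10 + 3 M + M m$ ($L{\left(m,M \right)} = \left(M m + 3 M\right) - 10 = \left(3 M + M m\right) - 10 = -10 + 3 M + M m$)
$d{\left(X \right)} = - \frac{2}{3} + X$ ($d{\left(X \right)} = X - \frac{2}{3} = - \frac{2}{3} + X$)
$- d{\left(L{\left(1 \cdot 9,9 \right)} \right)} = - (- \frac{2}{3} + \left(-10 + 3 \cdot 9 + 9 \cdot 1 \cdot 9\right)) = - (- \frac{2}{3} + \left(-10 + 27 + 9 \cdot 9\right)) = - (- \frac{2}{3} + \left(-10 + 27 + 81\right)) = - (- \frac{2}{3} + 98) = \left(-1\right) \frac{292}{3} = - \frac{292}{3}$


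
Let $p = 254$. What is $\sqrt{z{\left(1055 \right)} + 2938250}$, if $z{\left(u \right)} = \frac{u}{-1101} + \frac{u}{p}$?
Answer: $\frac{\sqrt{229790086330156590}}{279654} \approx 1714.1$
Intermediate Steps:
$z{\left(u \right)} = \frac{847 u}{279654}$ ($z{\left(u \right)} = \frac{u}{-1101} + \frac{u}{254} = u \left(- \frac{1}{1101}\right) + u \frac{1}{254} = - \frac{u}{1101} + \frac{u}{254} = \frac{847 u}{279654}$)
$\sqrt{z{\left(1055 \right)} + 2938250} = \sqrt{\frac{847}{279654} \cdot 1055 + 2938250} = \sqrt{\frac{893585}{279654} + 2938250} = \sqrt{\frac{821694259085}{279654}} = \frac{\sqrt{229790086330156590}}{279654}$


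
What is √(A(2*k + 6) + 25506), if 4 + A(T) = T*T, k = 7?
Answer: 3*√2878 ≈ 160.94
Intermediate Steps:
A(T) = -4 + T² (A(T) = -4 + T*T = -4 + T²)
√(A(2*k + 6) + 25506) = √((-4 + (2*7 + 6)²) + 25506) = √((-4 + (14 + 6)²) + 25506) = √((-4 + 20²) + 25506) = √((-4 + 400) + 25506) = √(396 + 25506) = √25902 = 3*√2878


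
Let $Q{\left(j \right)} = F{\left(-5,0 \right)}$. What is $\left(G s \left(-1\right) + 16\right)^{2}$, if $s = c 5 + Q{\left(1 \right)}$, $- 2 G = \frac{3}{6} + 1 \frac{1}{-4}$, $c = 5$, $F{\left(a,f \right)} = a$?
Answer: $\frac{1369}{4} \approx 342.25$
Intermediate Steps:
$Q{\left(j \right)} = -5$
$G = - \frac{1}{8}$ ($G = - \frac{\frac{3}{6} + 1 \frac{1}{-4}}{2} = - \frac{3 \cdot \frac{1}{6} + 1 \left(- \frac{1}{4}\right)}{2} = - \frac{\frac{1}{2} - \frac{1}{4}}{2} = \left(- \frac{1}{2}\right) \frac{1}{4} = - \frac{1}{8} \approx -0.125$)
$s = 20$ ($s = 5 \cdot 5 - 5 = 25 - 5 = 20$)
$\left(G s \left(-1\right) + 16\right)^{2} = \left(\left(- \frac{1}{8}\right) 20 \left(-1\right) + 16\right)^{2} = \left(\left(- \frac{5}{2}\right) \left(-1\right) + 16\right)^{2} = \left(\frac{5}{2} + 16\right)^{2} = \left(\frac{37}{2}\right)^{2} = \frac{1369}{4}$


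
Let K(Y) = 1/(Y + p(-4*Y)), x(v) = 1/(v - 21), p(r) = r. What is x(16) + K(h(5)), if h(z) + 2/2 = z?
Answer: -17/60 ≈ -0.28333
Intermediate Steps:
h(z) = -1 + z
x(v) = 1/(-21 + v)
K(Y) = -1/(3*Y) (K(Y) = 1/(Y - 4*Y) = 1/(-3*Y) = -1/(3*Y))
x(16) + K(h(5)) = 1/(-21 + 16) - 1/(3*(-1 + 5)) = 1/(-5) - ⅓/4 = -⅕ - ⅓*¼ = -⅕ - 1/12 = -17/60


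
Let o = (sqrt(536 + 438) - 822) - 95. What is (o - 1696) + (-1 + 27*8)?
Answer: -2398 + sqrt(974) ≈ -2366.8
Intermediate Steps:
o = -917 + sqrt(974) (o = (sqrt(974) - 822) - 95 = (-822 + sqrt(974)) - 95 = -917 + sqrt(974) ≈ -885.79)
(o - 1696) + (-1 + 27*8) = ((-917 + sqrt(974)) - 1696) + (-1 + 27*8) = (-2613 + sqrt(974)) + (-1 + 216) = (-2613 + sqrt(974)) + 215 = -2398 + sqrt(974)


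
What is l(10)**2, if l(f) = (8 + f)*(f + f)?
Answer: 129600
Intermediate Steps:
l(f) = 2*f*(8 + f) (l(f) = (8 + f)*(2*f) = 2*f*(8 + f))
l(10)**2 = (2*10*(8 + 10))**2 = (2*10*18)**2 = 360**2 = 129600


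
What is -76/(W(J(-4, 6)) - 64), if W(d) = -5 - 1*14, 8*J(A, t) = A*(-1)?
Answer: 76/83 ≈ 0.91566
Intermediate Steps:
J(A, t) = -A/8 (J(A, t) = (A*(-1))/8 = (-A)/8 = -A/8)
W(d) = -19 (W(d) = -5 - 14 = -19)
-76/(W(J(-4, 6)) - 64) = -76/(-19 - 64) = -76/(-83) = -1/83*(-76) = 76/83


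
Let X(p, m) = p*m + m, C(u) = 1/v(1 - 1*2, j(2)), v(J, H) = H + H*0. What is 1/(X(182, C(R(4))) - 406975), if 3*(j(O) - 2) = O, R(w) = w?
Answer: -8/3255251 ≈ -2.4576e-6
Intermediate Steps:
j(O) = 2 + O/3
v(J, H) = H (v(J, H) = H + 0 = H)
C(u) = 3/8 (C(u) = 1/(2 + (1/3)*2) = 1/(2 + 2/3) = 1/(8/3) = 3/8)
X(p, m) = m + m*p (X(p, m) = m*p + m = m + m*p)
1/(X(182, C(R(4))) - 406975) = 1/(3*(1 + 182)/8 - 406975) = 1/((3/8)*183 - 406975) = 1/(549/8 - 406975) = 1/(-3255251/8) = -8/3255251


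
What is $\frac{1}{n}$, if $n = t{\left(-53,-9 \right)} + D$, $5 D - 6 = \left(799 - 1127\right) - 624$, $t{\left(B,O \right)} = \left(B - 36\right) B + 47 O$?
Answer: $\frac{5}{20524} \approx 0.00024362$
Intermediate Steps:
$t{\left(B,O \right)} = 47 O + B \left(-36 + B\right)$ ($t{\left(B,O \right)} = \left(B - 36\right) B + 47 O = \left(-36 + B\right) B + 47 O = B \left(-36 + B\right) + 47 O = 47 O + B \left(-36 + B\right)$)
$D = - \frac{946}{5}$ ($D = \frac{6}{5} + \frac{\left(799 - 1127\right) - 624}{5} = \frac{6}{5} + \frac{-328 - 624}{5} = \frac{6}{5} + \frac{1}{5} \left(-952\right) = \frac{6}{5} - \frac{952}{5} = - \frac{946}{5} \approx -189.2$)
$n = \frac{20524}{5}$ ($n = \left(\left(-53\right)^{2} - -1908 + 47 \left(-9\right)\right) - \frac{946}{5} = \left(2809 + 1908 - 423\right) - \frac{946}{5} = 4294 - \frac{946}{5} = \frac{20524}{5} \approx 4104.8$)
$\frac{1}{n} = \frac{1}{\frac{20524}{5}} = \frac{5}{20524}$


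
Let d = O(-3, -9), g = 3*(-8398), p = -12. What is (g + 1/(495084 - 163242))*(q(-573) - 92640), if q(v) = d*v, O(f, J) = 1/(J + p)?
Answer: 5419973084359283/2322894 ≈ 2.3333e+9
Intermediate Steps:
O(f, J) = 1/(-12 + J) (O(f, J) = 1/(J - 12) = 1/(-12 + J))
g = -25194
d = -1/21 (d = 1/(-12 - 9) = 1/(-21) = -1/21 ≈ -0.047619)
q(v) = -v/21
(g + 1/(495084 - 163242))*(q(-573) - 92640) = (-25194 + 1/(495084 - 163242))*(-1/21*(-573) - 92640) = (-25194 + 1/331842)*(191/7 - 92640) = (-25194 + 1/331842)*(-648289/7) = -8360427347/331842*(-648289/7) = 5419973084359283/2322894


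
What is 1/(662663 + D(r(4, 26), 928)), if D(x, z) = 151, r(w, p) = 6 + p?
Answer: 1/662814 ≈ 1.5087e-6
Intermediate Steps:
1/(662663 + D(r(4, 26), 928)) = 1/(662663 + 151) = 1/662814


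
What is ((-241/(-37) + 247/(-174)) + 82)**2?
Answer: 314396825521/41447844 ≈ 7585.4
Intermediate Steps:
((-241/(-37) + 247/(-174)) + 82)**2 = ((-241*(-1/37) + 247*(-1/174)) + 82)**2 = ((241/37 - 247/174) + 82)**2 = (32795/6438 + 82)**2 = (560711/6438)**2 = 314396825521/41447844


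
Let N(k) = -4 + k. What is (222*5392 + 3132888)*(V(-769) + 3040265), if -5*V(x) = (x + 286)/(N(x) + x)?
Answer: 16915842331525884/1285 ≈ 1.3164e+13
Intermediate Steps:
V(x) = -(286 + x)/(5*(-4 + 2*x)) (V(x) = -(x + 286)/(5*((-4 + x) + x)) = -(286 + x)/(5*(-4 + 2*x)))
(222*5392 + 3132888)*(V(-769) + 3040265) = (222*5392 + 3132888)*((-286 - 1*(-769))/(10*(-2 - 769)) + 3040265) = (1197024 + 3132888)*((⅒)*(-286 + 769)/(-771) + 3040265) = 4329912*((⅒)*(-1/771)*483 + 3040265) = 4329912*(-161/2570 + 3040265) = 4329912*(7813480889/2570) = 16915842331525884/1285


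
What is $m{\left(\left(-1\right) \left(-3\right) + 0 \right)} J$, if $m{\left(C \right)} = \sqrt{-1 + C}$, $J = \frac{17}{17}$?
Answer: $\sqrt{2} \approx 1.4142$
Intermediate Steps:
$J = 1$ ($J = 17 \cdot \frac{1}{17} = 1$)
$m{\left(\left(-1\right) \left(-3\right) + 0 \right)} J = \sqrt{-1 + \left(\left(-1\right) \left(-3\right) + 0\right)} 1 = \sqrt{-1 + \left(3 + 0\right)} 1 = \sqrt{-1 + 3} \cdot 1 = \sqrt{2} \cdot 1 = \sqrt{2}$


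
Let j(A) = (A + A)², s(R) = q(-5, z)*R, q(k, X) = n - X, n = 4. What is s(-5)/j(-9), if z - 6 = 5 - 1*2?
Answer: 25/324 ≈ 0.077160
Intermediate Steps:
z = 9 (z = 6 + (5 - 1*2) = 6 + (5 - 2) = 6 + 3 = 9)
q(k, X) = 4 - X
s(R) = -5*R (s(R) = (4 - 1*9)*R = (4 - 9)*R = -5*R)
j(A) = 4*A² (j(A) = (2*A)² = 4*A²)
s(-5)/j(-9) = (-5*(-5))/((4*(-9)²)) = 25/(4*81) = 25/324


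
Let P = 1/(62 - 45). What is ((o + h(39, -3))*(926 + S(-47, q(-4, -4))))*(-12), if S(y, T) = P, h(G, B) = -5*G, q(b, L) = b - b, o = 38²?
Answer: -235956084/17 ≈ -1.3880e+7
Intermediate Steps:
o = 1444
q(b, L) = 0
P = 1/17 ≈ 0.058824
S(y, T) = 1/17
((o + h(39, -3))*(926 + S(-47, q(-4, -4))))*(-12) = ((1444 - 5*39)*(926 + 1/17))*(-12) = ((1444 - 195)*(15743/17))*(-12) = (1249*(15743/17))*(-12) = (19663007/17)*(-12) = -235956084/17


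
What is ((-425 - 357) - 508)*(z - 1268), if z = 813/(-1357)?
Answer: 2220720810/1357 ≈ 1.6365e+6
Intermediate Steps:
z = -813/1357 (z = 813*(-1/1357) = -813/1357 ≈ -0.59912)
((-425 - 357) - 508)*(z - 1268) = ((-425 - 357) - 508)*(-813/1357 - 1268) = (-782 - 508)*(-1721489/1357) = -1290*(-1721489/1357) = 2220720810/1357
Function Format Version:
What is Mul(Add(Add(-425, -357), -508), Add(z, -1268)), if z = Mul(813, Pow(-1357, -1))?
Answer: Rational(2220720810, 1357) ≈ 1.6365e+6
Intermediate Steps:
z = Rational(-813, 1357) (z = Mul(813, Rational(-1, 1357)) = Rational(-813, 1357) ≈ -0.59912)
Mul(Add(Add(-425, -357), -508), Add(z, -1268)) = Mul(Add(Add(-425, -357), -508), Add(Rational(-813, 1357), -1268)) = Mul(Add(-782, -508), Rational(-1721489, 1357)) = Mul(-1290, Rational(-1721489, 1357)) = Rational(2220720810, 1357)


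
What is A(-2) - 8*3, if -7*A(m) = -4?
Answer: -164/7 ≈ -23.429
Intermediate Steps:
A(m) = 4/7 (A(m) = -⅐*(-4) = 4/7)
A(-2) - 8*3 = 4/7 - 8*3 = 4/7 - 24 = -164/7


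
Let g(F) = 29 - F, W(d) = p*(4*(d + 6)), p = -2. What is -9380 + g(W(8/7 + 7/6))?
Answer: -194975/21 ≈ -9284.5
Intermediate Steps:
W(d) = -48 - 8*d (W(d) = -8*(d + 6) = -8*(6 + d) = -2*(24 + 4*d) = -48 - 8*d)
-9380 + g(W(8/7 + 7/6)) = -9380 + (29 - (-48 - 8*(8/7 + 7/6))) = -9380 + (29 - (-48 - 8*97/42)) = -9380 + (29 - (-48 - 388/21)) = -9380 + (29 - 1*(-1396/21)) = -9380 + (29 + 1396/21) = -9380 + 2005/21 = -194975/21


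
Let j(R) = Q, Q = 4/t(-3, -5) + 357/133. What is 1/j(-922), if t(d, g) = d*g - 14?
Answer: 19/127 ≈ 0.14961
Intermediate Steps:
t(d, g) = -14 + d*g
Q = 127/19 (Q = 4/(-14 - 3*(-5)) + 357/133 = 4/(-14 + 15) + 357*(1/133) = 4/1 + 51/19 = 4*1 + 51/19 = 4 + 51/19 = 127/19 ≈ 6.6842)
j(R) = 127/19
1/j(-922) = 1/(127/19) = 19/127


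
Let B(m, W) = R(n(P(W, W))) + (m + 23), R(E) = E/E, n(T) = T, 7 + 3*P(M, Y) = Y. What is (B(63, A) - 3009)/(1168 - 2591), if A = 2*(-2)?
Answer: 2922/1423 ≈ 2.0534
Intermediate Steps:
P(M, Y) = -7/3 + Y/3
R(E) = 1
A = -4
B(m, W) = 24 + m (B(m, W) = 1 + (m + 23) = 1 + (23 + m) = 24 + m)
(B(63, A) - 3009)/(1168 - 2591) = ((24 + 63) - 3009)/(1168 - 2591) = (87 - 3009)/(-1423) = -2922*(-1/1423) = 2922/1423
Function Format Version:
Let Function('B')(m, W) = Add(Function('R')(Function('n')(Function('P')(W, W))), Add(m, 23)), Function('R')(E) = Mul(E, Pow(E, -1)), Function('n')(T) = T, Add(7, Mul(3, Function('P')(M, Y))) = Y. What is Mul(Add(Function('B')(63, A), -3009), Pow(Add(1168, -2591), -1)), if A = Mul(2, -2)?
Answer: Rational(2922, 1423) ≈ 2.0534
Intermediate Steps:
Function('P')(M, Y) = Add(Rational(-7, 3), Mul(Rational(1, 3), Y))
Function('R')(E) = 1
A = -4
Function('B')(m, W) = Add(24, m) (Function('B')(m, W) = Add(1, Add(m, 23)) = Add(1, Add(23, m)) = Add(24, m))
Mul(Add(Function('B')(63, A), -3009), Pow(Add(1168, -2591), -1)) = Mul(Add(Add(24, 63), -3009), Pow(Add(1168, -2591), -1)) = Mul(Add(87, -3009), Pow(-1423, -1)) = Mul(-2922, Rational(-1, 1423)) = Rational(2922, 1423)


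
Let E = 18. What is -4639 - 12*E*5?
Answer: -5719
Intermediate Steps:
-4639 - 12*E*5 = -4639 - 12*18*5 = -4639 - 216*5 = -4639 - 1080 = -5719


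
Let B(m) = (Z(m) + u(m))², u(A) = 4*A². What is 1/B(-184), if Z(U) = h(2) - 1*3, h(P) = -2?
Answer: 1/18338305561 ≈ 5.4531e-11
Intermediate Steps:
Z(U) = -5 (Z(U) = -2 - 1*3 = -2 - 3 = -5)
B(m) = (-5 + 4*m²)²
1/B(-184) = 1/((-5 + 4*(-184)²)²) = 1/((-5 + 4*33856)²) = 1/((-5 + 135424)²) = 1/(135419²) = 1/18338305561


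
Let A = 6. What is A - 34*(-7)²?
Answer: -1660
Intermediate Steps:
A - 34*(-7)² = 6 - 34*(-7)² = 6 - 34*49 = 6 - 1666 = -1660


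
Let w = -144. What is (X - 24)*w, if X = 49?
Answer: -3600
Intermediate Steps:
(X - 24)*w = (49 - 24)*(-144) = 25*(-144) = -3600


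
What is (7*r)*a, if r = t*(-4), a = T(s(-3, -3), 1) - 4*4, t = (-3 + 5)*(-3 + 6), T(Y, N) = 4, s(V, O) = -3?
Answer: 2016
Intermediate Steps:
t = 6 (t = 2*3 = 6)
a = -12 (a = 4 - 4*4 = 4 - 16 = -12)
r = -24 (r = 6*(-4) = -24)
(7*r)*a = (7*(-24))*(-12) = -168*(-12) = 2016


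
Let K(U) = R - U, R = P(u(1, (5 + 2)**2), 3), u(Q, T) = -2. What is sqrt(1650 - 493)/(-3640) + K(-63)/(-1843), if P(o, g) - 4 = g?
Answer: -70/1843 - sqrt(1157)/3640 ≈ -0.047326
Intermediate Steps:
P(o, g) = 4 + g
R = 7 (R = 4 + 3 = 7)
K(U) = 7 - U
sqrt(1650 - 493)/(-3640) + K(-63)/(-1843) = sqrt(1650 - 493)/(-3640) + (7 - 1*(-63))/(-1843) = sqrt(1157)*(-1/3640) + (7 + 63)*(-1/1843) = -sqrt(1157)/3640 + 70*(-1/1843) = -sqrt(1157)/3640 - 70/1843 = -70/1843 - sqrt(1157)/3640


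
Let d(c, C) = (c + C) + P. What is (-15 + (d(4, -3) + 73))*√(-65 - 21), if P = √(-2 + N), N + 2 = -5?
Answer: √86*(-3 + 59*I) ≈ -27.821 + 547.14*I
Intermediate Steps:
N = -7 (N = -2 - 5 = -7)
P = 3*I (P = √(-2 - 7) = √(-9) = 3*I ≈ 3.0*I)
d(c, C) = C + c + 3*I (d(c, C) = (c + C) + 3*I = (C + c) + 3*I = C + c + 3*I)
(-15 + (d(4, -3) + 73))*√(-65 - 21) = (-15 + ((-3 + 4 + 3*I) + 73))*√(-65 - 21) = (-15 + ((1 + 3*I) + 73))*√(-86) = (-15 + (74 + 3*I))*(I*√86) = (59 + 3*I)*(I*√86) = I*√86*(59 + 3*I)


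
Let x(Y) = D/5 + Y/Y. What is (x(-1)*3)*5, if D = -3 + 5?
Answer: 21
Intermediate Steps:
D = 2
x(Y) = 7/5 (x(Y) = 2/5 + Y/Y = 2*(1/5) + 1 = 2/5 + 1 = 7/5)
(x(-1)*3)*5 = ((7/5)*3)*5 = (21/5)*5 = 21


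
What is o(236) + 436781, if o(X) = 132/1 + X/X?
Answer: 436914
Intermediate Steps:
o(X) = 133 (o(X) = 132*1 + 1 = 132 + 1 = 133)
o(236) + 436781 = 133 + 436781 = 436914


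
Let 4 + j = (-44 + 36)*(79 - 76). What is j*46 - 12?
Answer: -1300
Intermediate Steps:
j = -28 (j = -4 + (-44 + 36)*(79 - 76) = -4 - 8*3 = -4 - 24 = -28)
j*46 - 12 = -28*46 - 12 = -1288 - 12 = -1300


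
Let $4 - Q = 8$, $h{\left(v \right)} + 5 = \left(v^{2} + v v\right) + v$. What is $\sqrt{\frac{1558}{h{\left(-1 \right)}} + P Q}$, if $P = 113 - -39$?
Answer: $\frac{i \sqrt{3990}}{2} \approx 31.583 i$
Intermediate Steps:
$h{\left(v \right)} = -5 + v + 2 v^{2}$ ($h{\left(v \right)} = -5 + \left(\left(v^{2} + v v\right) + v\right) = -5 + \left(\left(v^{2} + v^{2}\right) + v\right) = -5 + \left(2 v^{2} + v\right) = -5 + \left(v + 2 v^{2}\right) = -5 + v + 2 v^{2}$)
$Q = -4$ ($Q = 4 - 8 = -4$)
$P = 152$ ($P = 113 + 39 = 152$)
$\sqrt{\frac{1558}{h{\left(-1 \right)}} + P Q} = \sqrt{\frac{1558}{-5 - 1 + 2 \left(-1\right)^{2}} + 152 \left(-4\right)} = \sqrt{\frac{1558}{-5 - 1 + 2 \cdot 1} - 608} = \sqrt{\frac{1558}{-5 - 1 + 2} - 608} = \sqrt{\frac{1558}{-4} - 608} = \sqrt{1558 \left(- \frac{1}{4}\right) - 608} = \sqrt{- \frac{779}{2} - 608} = \sqrt{- \frac{1995}{2}} = \frac{i \sqrt{3990}}{2}$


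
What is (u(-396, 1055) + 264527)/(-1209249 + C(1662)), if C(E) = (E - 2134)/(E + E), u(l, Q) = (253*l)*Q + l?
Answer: 87615827679/1004886037 ≈ 87.190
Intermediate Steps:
u(l, Q) = l + 253*Q*l (u(l, Q) = 253*Q*l + l = l + 253*Q*l)
C(E) = (-2134 + E)/(2*E) (C(E) = (-2134 + E)/((2*E)) = (-2134 + E)*(1/(2*E)) = (-2134 + E)/(2*E))
(u(-396, 1055) + 264527)/(-1209249 + C(1662)) = (-396*(1 + 253*1055) + 264527)/(-1209249 + (½)*(-2134 + 1662)/1662) = (-396*(1 + 266915) + 264527)/(-1209249 + (½)*(1/1662)*(-472)) = (-396*266916 + 264527)/(-1209249 - 118/831) = (-105698736 + 264527)/(-1004886037/831) = -105434209*(-831/1004886037) = 87615827679/1004886037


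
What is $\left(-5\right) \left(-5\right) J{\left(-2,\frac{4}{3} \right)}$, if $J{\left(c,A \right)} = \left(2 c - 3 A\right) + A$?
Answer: $- \frac{500}{3} \approx -166.67$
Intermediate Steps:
$J{\left(c,A \right)} = - 2 A + 2 c$ ($J{\left(c,A \right)} = \left(- 3 A + 2 c\right) + A = - 2 A + 2 c$)
$\left(-5\right) \left(-5\right) J{\left(-2,\frac{4}{3} \right)} = \left(-5\right) \left(-5\right) \left(- 2 \cdot \frac{4}{3} + 2 \left(-2\right)\right) = 25 \left(- 2 \cdot 4 \cdot \frac{1}{3} - 4\right) = 25 \left(\left(-2\right) \frac{4}{3} - 4\right) = 25 \left(- \frac{8}{3} - 4\right) = 25 \left(- \frac{20}{3}\right) = - \frac{500}{3}$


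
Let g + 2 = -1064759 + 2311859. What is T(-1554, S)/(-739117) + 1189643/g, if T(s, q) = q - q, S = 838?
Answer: 1189643/1247098 ≈ 0.95393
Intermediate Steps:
T(s, q) = 0
g = 1247098 (g = -2 + (-1064759 + 2311859) = -2 + 1247100 = 1247098)
T(-1554, S)/(-739117) + 1189643/g = 0/(-739117) + 1189643/1247098 = 0*(-1/739117) + 1189643*(1/1247098) = 0 + 1189643/1247098 = 1189643/1247098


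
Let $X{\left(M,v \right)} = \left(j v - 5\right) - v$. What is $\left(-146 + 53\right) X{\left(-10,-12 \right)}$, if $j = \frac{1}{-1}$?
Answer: $-1767$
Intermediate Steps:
$j = -1$
$X{\left(M,v \right)} = -5 - 2 v$ ($X{\left(M,v \right)} = \left(- v - 5\right) - v = \left(-5 - v\right) - v = -5 - 2 v$)
$\left(-146 + 53\right) X{\left(-10,-12 \right)} = \left(-146 + 53\right) \left(-5 - -24\right) = - 93 \left(-5 + 24\right) = \left(-93\right) 19 = -1767$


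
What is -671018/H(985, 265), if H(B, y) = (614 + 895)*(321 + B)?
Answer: -335509/985377 ≈ -0.34049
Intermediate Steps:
H(B, y) = 484389 + 1509*B (H(B, y) = 1509*(321 + B) = 484389 + 1509*B)
-671018/H(985, 265) = -671018/(484389 + 1509*985) = -671018/(484389 + 1486365) = -671018/1970754 = -671018*1/1970754 = -335509/985377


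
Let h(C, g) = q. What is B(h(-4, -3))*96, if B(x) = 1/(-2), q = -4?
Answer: -48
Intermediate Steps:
h(C, g) = -4
B(x) = -1/2
B(h(-4, -3))*96 = -1/2*96 = -48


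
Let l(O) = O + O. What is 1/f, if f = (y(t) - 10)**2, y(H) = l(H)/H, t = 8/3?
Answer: 1/64 ≈ 0.015625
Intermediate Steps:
t = 8/3 (t = 8*(1/3) = 8/3 ≈ 2.6667)
l(O) = 2*O
y(H) = 2 (y(H) = (2*H)/H = 2)
f = 64 (f = (2 - 10)**2 = (-8)**2 = 64)
1/f = 1/64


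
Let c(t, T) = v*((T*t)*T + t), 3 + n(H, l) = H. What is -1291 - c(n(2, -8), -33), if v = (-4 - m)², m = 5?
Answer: 86999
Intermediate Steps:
n(H, l) = -3 + H
v = 81 (v = (-4 - 1*5)² = (-4 - 5)² = (-9)² = 81)
c(t, T) = 81*t + 81*t*T² (c(t, T) = 81*((T*t)*T + t) = 81*(t*T² + t) = 81*(t + t*T²) = 81*t + 81*t*T²)
-1291 - c(n(2, -8), -33) = -1291 - 81*(-3 + 2)*(1 + (-33)²) = -1291 - 81*(-1)*(1 + 1089) = -1291 - 81*(-1)*1090 = -1291 - 1*(-88290) = -1291 + 88290 = 86999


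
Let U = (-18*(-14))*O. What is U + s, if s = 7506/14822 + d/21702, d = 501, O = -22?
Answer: -297191961817/53611174 ≈ -5543.5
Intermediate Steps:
U = -5544 (U = -18*(-14)*(-22) = 252*(-22) = -5544)
s = 28386839/53611174 (s = 7506/14822 + 501/21702 = 7506*(1/14822) + 501*(1/21702) = 3753/7411 + 167/7234 = 28386839/53611174 ≈ 0.52950)
U + s = -5544 + 28386839/53611174 = -297191961817/53611174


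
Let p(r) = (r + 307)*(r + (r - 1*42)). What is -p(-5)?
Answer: 15704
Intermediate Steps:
p(r) = (-42 + 2*r)*(307 + r) (p(r) = (307 + r)*(r + (r - 42)) = (307 + r)*(r + (-42 + r)) = (307 + r)*(-42 + 2*r) = (-42 + 2*r)*(307 + r))
-p(-5) = -(-12894 + 2*(-5)² + 572*(-5)) = -(-12894 + 2*25 - 2860) = -(-12894 + 50 - 2860) = -1*(-15704) = 15704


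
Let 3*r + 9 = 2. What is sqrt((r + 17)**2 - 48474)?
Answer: 13*I*sqrt(2570)/3 ≈ 219.68*I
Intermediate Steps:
r = -7/3 (r = -3 + (1/3)*2 = -3 + 2/3 = -7/3 ≈ -2.3333)
sqrt((r + 17)**2 - 48474) = sqrt((-7/3 + 17)**2 - 48474) = sqrt((44/3)**2 - 48474) = sqrt(1936/9 - 48474) = sqrt(-434330/9) = 13*I*sqrt(2570)/3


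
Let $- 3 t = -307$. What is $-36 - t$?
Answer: $- \frac{415}{3} \approx -138.33$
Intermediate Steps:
$t = \frac{307}{3}$ ($t = \left(- \frac{1}{3}\right) \left(-307\right) = \frac{307}{3} \approx 102.33$)
$-36 - t = -36 - \frac{307}{3} = - \frac{415}{3}$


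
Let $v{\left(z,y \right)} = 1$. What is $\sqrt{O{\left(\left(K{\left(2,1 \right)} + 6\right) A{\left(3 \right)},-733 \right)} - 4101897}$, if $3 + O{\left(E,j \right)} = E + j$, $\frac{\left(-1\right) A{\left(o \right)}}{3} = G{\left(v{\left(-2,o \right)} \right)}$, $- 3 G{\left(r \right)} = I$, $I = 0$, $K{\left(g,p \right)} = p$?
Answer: $i \sqrt{4102633} \approx 2025.5 i$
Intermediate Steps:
$G{\left(r \right)} = 0$ ($G{\left(r \right)} = \left(- \frac{1}{3}\right) 0 = 0$)
$A{\left(o \right)} = 0$ ($A{\left(o \right)} = \left(-3\right) 0 = 0$)
$O{\left(E,j \right)} = -3 + E + j$ ($O{\left(E,j \right)} = -3 + \left(E + j\right) = -3 + E + j$)
$\sqrt{O{\left(\left(K{\left(2,1 \right)} + 6\right) A{\left(3 \right)},-733 \right)} - 4101897} = \sqrt{\left(-3 + \left(1 + 6\right) 0 - 733\right) - 4101897} = \sqrt{\left(-3 + 7 \cdot 0 - 733\right) - 4101897} = \sqrt{\left(-3 + 0 - 733\right) - 4101897} = \sqrt{-736 - 4101897} = \sqrt{-4102633} = i \sqrt{4102633}$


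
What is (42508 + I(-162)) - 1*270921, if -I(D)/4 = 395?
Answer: -229993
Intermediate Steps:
I(D) = -1580 (I(D) = -4*395 = -1580)
(42508 + I(-162)) - 1*270921 = (42508 - 1580) - 1*270921 = 40928 - 270921 = -229993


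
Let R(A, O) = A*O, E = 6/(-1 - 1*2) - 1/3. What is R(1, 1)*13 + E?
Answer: 32/3 ≈ 10.667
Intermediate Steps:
E = -7/3 (E = 6/(-1 - 2) - 1*⅓ = 6/(-3) - ⅓ = 6*(-⅓) - ⅓ = -2 - ⅓ = -7/3 ≈ -2.3333)
R(1, 1)*13 + E = (1*1)*13 - 7/3 = 1*13 - 7/3 = 13 - 7/3 = 32/3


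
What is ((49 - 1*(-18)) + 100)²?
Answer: 27889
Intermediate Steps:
((49 - 1*(-18)) + 100)² = ((49 + 18) + 100)² = (67 + 100)² = 167² = 27889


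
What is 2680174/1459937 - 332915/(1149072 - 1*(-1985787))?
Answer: 7915932659111/4576696643883 ≈ 1.7296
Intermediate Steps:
2680174/1459937 - 332915/(1149072 - 1*(-1985787)) = 2680174*(1/1459937) - 332915/(1149072 + 1985787) = 2680174/1459937 - 332915/3134859 = 7915932659111/4576696643883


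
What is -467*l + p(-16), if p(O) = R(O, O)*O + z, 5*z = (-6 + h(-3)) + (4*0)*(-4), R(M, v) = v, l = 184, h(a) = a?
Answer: -428369/5 ≈ -85674.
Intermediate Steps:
z = -9/5 (z = ((-6 - 3) + (4*0)*(-4))/5 = (-9 + 0*(-4))/5 = (-9 + 0)/5 = (⅕)*(-9) = -9/5 ≈ -1.8000)
p(O) = -9/5 + O² (p(O) = O*O - 9/5 = O² - 9/5 = -9/5 + O²)
-467*l + p(-16) = -467*184 + (-9/5 + (-16)²) = -85928 + (-9/5 + 256) = -85928 + 1271/5 = -428369/5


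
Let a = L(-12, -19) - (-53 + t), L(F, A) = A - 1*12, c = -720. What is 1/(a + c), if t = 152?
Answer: -1/850 ≈ -0.0011765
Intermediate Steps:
L(F, A) = -12 + A (L(F, A) = A - 12 = -12 + A)
a = -130 (a = (-12 - 19) - (-53 + 152) = -31 - 1*99 = -31 - 99 = -130)
1/(a + c) = 1/(-130 - 720) = 1/(-850) = -1/850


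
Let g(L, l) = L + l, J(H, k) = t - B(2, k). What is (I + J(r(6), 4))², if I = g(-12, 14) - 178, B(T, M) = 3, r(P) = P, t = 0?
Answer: 32041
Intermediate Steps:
J(H, k) = -3 (J(H, k) = 0 - 1*3 = 0 - 3 = -3)
I = -176 (I = (-12 + 14) - 178 = 2 - 178 = -176)
(I + J(r(6), 4))² = (-176 - 3)² = (-179)² = 32041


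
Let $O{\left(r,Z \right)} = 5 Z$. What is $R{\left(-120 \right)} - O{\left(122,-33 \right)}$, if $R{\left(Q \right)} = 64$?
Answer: $229$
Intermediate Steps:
$R{\left(-120 \right)} - O{\left(122,-33 \right)} = 64 - 5 \left(-33\right) = 64 - -165 = 64 + 165 = 229$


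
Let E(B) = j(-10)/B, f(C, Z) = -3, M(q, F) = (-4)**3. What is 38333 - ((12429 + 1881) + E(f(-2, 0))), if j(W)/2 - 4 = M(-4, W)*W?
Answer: 73357/3 ≈ 24452.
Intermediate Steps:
M(q, F) = -64
j(W) = 8 - 128*W (j(W) = 8 + 2*(-64*W) = 8 - 128*W)
E(B) = 1288/B (E(B) = (8 - 128*(-10))/B = (8 + 1280)/B = 1288/B)
38333 - ((12429 + 1881) + E(f(-2, 0))) = 38333 - ((12429 + 1881) + 1288/(-3)) = 38333 - (14310 + 1288*(-1/3)) = 38333 - (14310 - 1288/3) = 38333 - 1*41642/3 = 38333 - 41642/3 = 73357/3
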